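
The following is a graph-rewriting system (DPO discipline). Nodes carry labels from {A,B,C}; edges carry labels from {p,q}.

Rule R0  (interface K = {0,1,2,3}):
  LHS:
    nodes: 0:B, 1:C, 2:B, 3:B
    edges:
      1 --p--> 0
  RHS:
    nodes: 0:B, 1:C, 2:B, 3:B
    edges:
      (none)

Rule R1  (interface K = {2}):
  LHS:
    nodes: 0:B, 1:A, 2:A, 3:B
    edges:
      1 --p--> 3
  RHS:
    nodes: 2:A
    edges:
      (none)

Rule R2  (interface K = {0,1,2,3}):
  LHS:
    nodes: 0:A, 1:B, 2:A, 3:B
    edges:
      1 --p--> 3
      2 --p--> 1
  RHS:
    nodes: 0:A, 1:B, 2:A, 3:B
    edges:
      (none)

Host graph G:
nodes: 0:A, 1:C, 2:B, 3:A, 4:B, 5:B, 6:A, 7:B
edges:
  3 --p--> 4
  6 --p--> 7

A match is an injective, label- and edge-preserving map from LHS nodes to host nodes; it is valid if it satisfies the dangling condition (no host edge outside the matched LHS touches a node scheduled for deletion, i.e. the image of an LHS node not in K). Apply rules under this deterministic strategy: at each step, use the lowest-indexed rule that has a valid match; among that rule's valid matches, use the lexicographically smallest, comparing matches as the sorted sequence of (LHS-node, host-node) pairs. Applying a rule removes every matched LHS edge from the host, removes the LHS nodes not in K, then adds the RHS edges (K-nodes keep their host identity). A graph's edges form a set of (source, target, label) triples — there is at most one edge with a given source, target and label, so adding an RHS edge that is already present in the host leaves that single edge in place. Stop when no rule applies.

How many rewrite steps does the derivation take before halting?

Answer: 2

Steps:
initial: |V|=8 |E|=2  E = 3-p->4 6-p->7
step 1: apply R1 at {0↦2, 1↦3, 2↦0, 3↦4}  → |V|=5 |E|=1  E = 6-p->7
step 2: apply R1 at {0↦5, 1↦6, 2↦0, 3↦7}  → |V|=2 |E|=0  E = ∅
halt: no rule applies after step 2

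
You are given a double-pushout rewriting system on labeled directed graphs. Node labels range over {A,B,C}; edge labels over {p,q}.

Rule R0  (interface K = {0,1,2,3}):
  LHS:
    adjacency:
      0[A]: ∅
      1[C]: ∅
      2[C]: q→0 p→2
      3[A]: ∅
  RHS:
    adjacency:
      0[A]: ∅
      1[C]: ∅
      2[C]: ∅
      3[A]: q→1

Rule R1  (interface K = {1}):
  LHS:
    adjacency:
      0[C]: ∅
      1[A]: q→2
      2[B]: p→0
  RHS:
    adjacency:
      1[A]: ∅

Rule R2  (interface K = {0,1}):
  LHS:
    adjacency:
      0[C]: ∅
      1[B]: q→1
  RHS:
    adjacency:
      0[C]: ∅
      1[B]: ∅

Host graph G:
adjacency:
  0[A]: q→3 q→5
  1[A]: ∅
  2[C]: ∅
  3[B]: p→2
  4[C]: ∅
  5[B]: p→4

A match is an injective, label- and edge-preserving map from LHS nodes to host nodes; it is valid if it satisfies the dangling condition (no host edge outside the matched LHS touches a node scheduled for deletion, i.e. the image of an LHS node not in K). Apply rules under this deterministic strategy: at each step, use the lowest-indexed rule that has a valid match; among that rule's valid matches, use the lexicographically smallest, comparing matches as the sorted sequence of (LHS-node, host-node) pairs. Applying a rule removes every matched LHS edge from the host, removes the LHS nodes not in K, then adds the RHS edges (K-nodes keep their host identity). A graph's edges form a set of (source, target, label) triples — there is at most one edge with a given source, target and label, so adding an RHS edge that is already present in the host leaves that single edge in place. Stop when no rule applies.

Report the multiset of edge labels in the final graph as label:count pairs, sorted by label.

initial: |V|=6 |E|=4  E = 0-q->3 0-q->5 3-p->2 5-p->4
step 1: apply R1 at {0↦2, 1↦0, 2↦3}  → |V|=4 |E|=2  E = 0-q->5 5-p->4
step 2: apply R1 at {0↦4, 1↦0, 2↦5}  → |V|=2 |E|=0  E = ∅
halt: no rule applies after step 2
NF edges: []

Answer: (no edges)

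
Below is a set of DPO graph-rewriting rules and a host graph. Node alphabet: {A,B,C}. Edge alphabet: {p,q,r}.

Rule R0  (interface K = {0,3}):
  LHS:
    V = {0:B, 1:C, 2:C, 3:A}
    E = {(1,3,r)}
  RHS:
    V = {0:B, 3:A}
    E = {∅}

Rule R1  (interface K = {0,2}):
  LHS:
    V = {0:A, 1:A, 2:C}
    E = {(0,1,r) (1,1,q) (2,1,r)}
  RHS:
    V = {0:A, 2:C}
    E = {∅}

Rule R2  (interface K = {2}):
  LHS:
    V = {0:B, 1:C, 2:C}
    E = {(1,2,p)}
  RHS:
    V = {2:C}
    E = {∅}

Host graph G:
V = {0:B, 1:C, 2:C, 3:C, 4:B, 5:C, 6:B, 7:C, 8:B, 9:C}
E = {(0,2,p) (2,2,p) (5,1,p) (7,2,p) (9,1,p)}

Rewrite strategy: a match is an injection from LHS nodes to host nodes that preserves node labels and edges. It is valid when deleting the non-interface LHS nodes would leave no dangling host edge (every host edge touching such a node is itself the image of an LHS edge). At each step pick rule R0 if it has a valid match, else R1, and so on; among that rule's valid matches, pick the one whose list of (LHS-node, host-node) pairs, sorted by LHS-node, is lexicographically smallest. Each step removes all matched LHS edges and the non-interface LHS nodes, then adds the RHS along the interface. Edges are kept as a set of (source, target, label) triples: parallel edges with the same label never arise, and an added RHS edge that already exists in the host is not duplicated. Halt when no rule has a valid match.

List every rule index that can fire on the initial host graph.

R0: no valid match — LHS pattern not found
R1: no valid match — LHS pattern not found
R2: 9 valid matches — {0↦4, 1↦5, 2↦1}, {0↦4, 1↦7, 2↦2}, {0↦4, 1↦9, 2↦1} (+6 more)

Answer: [R2]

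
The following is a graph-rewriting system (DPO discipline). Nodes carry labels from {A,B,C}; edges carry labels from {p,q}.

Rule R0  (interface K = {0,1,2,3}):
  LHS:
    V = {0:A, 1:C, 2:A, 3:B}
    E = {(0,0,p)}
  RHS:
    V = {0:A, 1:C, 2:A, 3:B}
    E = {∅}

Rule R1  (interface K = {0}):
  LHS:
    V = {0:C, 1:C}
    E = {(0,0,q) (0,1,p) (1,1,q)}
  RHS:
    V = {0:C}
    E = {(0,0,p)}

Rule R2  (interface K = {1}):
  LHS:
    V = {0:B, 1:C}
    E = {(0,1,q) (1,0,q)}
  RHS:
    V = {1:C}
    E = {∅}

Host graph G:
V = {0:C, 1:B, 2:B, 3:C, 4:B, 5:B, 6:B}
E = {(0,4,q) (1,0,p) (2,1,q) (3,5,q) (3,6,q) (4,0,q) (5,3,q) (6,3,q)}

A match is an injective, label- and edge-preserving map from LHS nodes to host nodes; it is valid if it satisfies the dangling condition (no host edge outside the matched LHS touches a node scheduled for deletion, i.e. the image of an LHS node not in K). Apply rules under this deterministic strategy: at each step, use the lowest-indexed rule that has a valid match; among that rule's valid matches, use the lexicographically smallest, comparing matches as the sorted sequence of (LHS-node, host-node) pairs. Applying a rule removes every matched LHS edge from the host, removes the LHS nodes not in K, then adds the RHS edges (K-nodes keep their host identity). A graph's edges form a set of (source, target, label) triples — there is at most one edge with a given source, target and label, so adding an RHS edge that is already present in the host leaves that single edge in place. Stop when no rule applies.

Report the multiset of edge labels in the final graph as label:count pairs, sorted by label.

[0] host  ⇒  7 nodes, 8 edges  {0-q->4 1-p->0 2-q->1 3-q->5 3-q->6 4-q->0 5-q->3 6-q->3}
[1] R2 @ {0↦4, 1↦0}  ⇒  6 nodes, 6 edges  {1-p->0 2-q->1 3-q->5 3-q->6 5-q->3 6-q->3}
[2] R2 @ {0↦5, 1↦3}  ⇒  5 nodes, 4 edges  {1-p->0 2-q->1 3-q->6 6-q->3}
[3] R2 @ {0↦6, 1↦3}  ⇒  4 nodes, 2 edges  {1-p->0 2-q->1}
halt: no rule applies after step 3
NF edges: [(1, 0, 'p'), (2, 1, 'q')]

Answer: p:1 q:1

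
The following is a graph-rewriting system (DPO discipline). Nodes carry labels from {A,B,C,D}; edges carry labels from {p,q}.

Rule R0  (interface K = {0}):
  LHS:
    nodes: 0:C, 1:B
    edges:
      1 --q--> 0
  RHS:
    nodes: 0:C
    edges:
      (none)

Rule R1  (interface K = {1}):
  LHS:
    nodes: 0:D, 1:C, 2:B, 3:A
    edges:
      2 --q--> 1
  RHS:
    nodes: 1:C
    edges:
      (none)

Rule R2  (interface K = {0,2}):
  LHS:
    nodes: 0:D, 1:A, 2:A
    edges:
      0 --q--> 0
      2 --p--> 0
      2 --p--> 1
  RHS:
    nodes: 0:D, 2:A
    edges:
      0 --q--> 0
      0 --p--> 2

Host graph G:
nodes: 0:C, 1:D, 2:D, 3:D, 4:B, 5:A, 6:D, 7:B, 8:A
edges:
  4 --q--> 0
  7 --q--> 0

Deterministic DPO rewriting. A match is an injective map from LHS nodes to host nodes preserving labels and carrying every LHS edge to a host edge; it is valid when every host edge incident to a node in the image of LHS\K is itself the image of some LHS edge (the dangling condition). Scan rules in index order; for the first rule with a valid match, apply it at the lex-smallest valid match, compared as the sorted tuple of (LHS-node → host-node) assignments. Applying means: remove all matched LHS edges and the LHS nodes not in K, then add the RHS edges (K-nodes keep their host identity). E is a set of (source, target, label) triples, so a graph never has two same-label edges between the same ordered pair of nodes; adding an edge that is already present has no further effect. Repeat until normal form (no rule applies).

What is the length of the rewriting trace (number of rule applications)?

[0] host  ⇒  9 nodes, 2 edges  {4-q->0 7-q->0}
[1] R0 @ {0↦0, 1↦4}  ⇒  8 nodes, 1 edges  {7-q->0}
[2] R0 @ {0↦0, 1↦7}  ⇒  7 nodes, 0 edges  {∅}
normal form: no rule applies after step 2

Answer: 2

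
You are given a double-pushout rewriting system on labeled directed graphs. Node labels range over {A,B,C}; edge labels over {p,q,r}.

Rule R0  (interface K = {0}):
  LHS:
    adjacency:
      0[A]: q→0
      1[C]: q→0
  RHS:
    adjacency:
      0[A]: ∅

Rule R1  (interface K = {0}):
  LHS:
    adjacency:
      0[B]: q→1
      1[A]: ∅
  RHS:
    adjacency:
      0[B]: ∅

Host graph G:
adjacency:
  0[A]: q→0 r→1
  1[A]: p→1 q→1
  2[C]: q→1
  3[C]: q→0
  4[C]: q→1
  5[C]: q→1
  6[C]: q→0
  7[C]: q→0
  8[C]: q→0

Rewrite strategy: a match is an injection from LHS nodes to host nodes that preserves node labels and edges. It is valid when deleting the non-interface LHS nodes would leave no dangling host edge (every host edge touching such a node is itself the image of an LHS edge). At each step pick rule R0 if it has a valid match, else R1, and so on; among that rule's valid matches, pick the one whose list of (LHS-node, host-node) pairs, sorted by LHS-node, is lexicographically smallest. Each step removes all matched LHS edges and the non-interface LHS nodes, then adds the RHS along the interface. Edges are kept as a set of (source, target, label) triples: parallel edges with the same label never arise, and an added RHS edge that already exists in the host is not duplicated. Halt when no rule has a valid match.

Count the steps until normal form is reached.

Answer: 2

Steps:
[0] host  ⇒  9 nodes, 11 edges  {0-q->0 0-r->1 1-p->1 1-q->1 2-q->1 3-q->0 4-q->1 5-q->1 6-q->0 7-q->0 8-q->0}
[1] R0 @ {0↦0, 1↦3}  ⇒  8 nodes, 9 edges  {0-r->1 1-p->1 1-q->1 2-q->1 4-q->1 5-q->1 6-q->0 7-q->0 8-q->0}
[2] R0 @ {0↦1, 1↦2}  ⇒  7 nodes, 7 edges  {0-r->1 1-p->1 4-q->1 5-q->1 6-q->0 7-q->0 8-q->0}
normal form: no rule applies after step 2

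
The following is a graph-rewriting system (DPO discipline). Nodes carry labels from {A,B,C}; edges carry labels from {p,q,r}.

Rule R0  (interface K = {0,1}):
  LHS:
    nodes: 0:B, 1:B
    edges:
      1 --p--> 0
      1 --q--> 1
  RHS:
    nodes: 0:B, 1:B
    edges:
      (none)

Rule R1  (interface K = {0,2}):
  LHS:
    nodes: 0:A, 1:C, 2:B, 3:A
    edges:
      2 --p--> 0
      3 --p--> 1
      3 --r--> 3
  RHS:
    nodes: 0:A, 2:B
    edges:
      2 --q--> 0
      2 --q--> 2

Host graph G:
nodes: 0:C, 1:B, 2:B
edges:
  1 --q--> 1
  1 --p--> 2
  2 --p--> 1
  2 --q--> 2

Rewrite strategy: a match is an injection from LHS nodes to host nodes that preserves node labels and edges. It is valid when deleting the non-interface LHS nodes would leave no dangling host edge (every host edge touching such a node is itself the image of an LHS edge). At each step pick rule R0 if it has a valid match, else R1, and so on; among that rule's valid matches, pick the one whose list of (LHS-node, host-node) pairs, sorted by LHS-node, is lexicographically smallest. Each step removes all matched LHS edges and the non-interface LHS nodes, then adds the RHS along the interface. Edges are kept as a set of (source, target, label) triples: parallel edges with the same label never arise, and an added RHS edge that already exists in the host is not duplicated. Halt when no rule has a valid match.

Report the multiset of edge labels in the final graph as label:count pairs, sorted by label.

initial: |V|=3 |E|=4  E = 1-q->1 1-p->2 2-p->1 2-q->2
step 1: apply R0 at {0↦1, 1↦2}  → |V|=3 |E|=2  E = 1-q->1 1-p->2
step 2: apply R0 at {0↦2, 1↦1}  → |V|=3 |E|=0  E = ∅
normal form: no rule applies after step 2
NF edges: []

Answer: (no edges)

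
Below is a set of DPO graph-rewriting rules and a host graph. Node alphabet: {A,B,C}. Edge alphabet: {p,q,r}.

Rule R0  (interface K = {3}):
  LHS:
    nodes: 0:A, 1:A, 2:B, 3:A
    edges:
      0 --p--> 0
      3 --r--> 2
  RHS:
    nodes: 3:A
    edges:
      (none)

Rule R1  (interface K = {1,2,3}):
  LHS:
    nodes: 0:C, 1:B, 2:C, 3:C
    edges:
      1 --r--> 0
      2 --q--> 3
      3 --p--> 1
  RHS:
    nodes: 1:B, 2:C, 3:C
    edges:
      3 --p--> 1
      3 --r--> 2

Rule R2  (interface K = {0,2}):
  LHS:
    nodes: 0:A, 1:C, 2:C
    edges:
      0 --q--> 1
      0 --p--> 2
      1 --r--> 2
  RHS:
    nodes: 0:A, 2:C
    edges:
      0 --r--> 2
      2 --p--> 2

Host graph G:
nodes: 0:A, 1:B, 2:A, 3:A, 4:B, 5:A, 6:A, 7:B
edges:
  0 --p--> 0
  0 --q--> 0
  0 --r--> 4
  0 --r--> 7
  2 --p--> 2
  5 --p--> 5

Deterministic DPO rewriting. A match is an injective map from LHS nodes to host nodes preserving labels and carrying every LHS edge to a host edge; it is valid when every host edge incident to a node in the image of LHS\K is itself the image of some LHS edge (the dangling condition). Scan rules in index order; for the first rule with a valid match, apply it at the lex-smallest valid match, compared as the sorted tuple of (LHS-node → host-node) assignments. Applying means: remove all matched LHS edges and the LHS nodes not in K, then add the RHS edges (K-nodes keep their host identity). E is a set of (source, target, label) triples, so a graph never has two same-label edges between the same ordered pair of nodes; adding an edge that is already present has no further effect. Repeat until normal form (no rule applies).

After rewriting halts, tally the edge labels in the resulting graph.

Answer: p:1 q:1

Derivation:
initial: |V|=8 |E|=6  E = 0-p->0 0-q->0 0-r->4 0-r->7 2-p->2 5-p->5
step 1: apply R0 at {0↦2, 1↦3, 2↦4, 3↦0}  → |V|=5 |E|=4  E = 0-p->0 0-q->0 0-r->7 5-p->5
step 2: apply R0 at {0↦5, 1↦6, 2↦7, 3↦0}  → |V|=2 |E|=2  E = 0-p->0 0-q->0
final graph: no rule applies after step 2
NF edges: [(0, 0, 'p'), (0, 0, 'q')]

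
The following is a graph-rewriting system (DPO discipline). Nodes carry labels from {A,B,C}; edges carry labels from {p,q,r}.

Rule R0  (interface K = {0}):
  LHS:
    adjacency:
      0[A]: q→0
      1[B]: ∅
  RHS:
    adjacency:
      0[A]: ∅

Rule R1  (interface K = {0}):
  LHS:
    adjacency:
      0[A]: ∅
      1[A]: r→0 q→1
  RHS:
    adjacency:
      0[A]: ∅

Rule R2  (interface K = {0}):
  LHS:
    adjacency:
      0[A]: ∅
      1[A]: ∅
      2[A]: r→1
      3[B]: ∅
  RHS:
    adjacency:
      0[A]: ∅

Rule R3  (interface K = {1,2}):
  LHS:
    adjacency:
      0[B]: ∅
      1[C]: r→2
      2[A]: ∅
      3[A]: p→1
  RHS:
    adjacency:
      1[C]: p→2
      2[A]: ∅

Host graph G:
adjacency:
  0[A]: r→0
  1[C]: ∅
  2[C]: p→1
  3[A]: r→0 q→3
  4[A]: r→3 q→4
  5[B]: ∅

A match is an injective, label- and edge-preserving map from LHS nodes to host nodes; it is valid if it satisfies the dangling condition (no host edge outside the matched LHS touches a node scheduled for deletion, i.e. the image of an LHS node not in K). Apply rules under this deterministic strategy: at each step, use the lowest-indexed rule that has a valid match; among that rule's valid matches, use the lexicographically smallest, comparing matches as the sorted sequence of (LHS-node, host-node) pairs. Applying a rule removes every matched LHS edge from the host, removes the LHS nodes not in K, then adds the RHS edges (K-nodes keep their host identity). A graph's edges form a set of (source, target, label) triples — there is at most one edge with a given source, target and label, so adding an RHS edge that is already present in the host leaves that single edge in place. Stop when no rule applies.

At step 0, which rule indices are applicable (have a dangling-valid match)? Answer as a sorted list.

R0: 2 valid matches — {0↦3, 1↦5}, {0↦4, 1↦5}
R1: 1 valid match — {0↦3, 1↦4}
R2: no valid match — 2 raw matches, all fail dangling condition
R3: no valid match — LHS pattern not found

Answer: [R0,R1]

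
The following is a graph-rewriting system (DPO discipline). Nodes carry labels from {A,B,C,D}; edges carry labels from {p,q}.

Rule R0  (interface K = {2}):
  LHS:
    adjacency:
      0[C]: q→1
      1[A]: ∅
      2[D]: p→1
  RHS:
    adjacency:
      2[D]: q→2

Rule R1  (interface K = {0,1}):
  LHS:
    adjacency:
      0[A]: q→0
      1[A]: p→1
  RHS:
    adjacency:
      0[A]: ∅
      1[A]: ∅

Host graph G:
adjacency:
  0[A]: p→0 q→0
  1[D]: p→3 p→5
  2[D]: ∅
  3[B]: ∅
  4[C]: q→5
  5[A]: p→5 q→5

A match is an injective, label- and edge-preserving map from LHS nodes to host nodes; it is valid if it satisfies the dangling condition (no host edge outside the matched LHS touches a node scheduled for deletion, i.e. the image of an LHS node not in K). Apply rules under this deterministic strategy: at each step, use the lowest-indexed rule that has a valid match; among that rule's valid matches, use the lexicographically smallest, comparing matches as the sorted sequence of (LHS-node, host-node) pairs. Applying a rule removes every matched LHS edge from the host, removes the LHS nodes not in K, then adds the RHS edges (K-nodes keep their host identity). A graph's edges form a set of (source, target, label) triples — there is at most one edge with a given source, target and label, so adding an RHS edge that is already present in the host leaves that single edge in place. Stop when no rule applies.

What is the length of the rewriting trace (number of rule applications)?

Answer: 3

Steps:
start.  V:6 E:7  edges: 0-p->0 0-q->0 1-p->3 1-p->5 4-q->5 5-p->5 5-q->5
1. fire R1 via {0↦0, 1↦5}  →  V:6 E:5  edges: 0-p->0 1-p->3 1-p->5 4-q->5 5-q->5
2. fire R1 via {0↦5, 1↦0}  →  V:6 E:3  edges: 1-p->3 1-p->5 4-q->5
3. fire R0 via {0↦4, 1↦5, 2↦1}  →  V:4 E:2  edges: 1-q->1 1-p->3
final graph: no rule applies after step 3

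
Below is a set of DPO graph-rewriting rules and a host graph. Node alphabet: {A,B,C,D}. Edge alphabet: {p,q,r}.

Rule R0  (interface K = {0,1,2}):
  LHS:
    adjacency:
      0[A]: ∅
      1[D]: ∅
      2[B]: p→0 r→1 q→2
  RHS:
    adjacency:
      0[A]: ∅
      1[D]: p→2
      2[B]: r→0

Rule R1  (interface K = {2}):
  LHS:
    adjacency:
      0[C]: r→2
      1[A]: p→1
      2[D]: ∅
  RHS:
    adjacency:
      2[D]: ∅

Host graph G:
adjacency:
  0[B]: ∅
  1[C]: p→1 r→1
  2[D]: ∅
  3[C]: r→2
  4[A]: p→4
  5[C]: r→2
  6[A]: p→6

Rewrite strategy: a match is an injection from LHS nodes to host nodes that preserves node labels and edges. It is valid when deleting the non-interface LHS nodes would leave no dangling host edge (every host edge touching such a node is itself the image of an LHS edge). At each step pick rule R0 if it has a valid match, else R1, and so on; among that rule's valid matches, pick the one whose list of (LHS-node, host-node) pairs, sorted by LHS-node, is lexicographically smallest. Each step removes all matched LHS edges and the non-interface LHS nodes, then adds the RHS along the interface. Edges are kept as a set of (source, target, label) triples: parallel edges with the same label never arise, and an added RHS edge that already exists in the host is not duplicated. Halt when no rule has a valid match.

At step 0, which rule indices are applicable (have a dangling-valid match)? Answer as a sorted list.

R0: no valid match — LHS pattern not found
R1: 4 valid matches — {0↦3, 1↦4, 2↦2}, {0↦3, 1↦6, 2↦2}, {0↦5, 1↦4, 2↦2} (+1 more)

Answer: [R1]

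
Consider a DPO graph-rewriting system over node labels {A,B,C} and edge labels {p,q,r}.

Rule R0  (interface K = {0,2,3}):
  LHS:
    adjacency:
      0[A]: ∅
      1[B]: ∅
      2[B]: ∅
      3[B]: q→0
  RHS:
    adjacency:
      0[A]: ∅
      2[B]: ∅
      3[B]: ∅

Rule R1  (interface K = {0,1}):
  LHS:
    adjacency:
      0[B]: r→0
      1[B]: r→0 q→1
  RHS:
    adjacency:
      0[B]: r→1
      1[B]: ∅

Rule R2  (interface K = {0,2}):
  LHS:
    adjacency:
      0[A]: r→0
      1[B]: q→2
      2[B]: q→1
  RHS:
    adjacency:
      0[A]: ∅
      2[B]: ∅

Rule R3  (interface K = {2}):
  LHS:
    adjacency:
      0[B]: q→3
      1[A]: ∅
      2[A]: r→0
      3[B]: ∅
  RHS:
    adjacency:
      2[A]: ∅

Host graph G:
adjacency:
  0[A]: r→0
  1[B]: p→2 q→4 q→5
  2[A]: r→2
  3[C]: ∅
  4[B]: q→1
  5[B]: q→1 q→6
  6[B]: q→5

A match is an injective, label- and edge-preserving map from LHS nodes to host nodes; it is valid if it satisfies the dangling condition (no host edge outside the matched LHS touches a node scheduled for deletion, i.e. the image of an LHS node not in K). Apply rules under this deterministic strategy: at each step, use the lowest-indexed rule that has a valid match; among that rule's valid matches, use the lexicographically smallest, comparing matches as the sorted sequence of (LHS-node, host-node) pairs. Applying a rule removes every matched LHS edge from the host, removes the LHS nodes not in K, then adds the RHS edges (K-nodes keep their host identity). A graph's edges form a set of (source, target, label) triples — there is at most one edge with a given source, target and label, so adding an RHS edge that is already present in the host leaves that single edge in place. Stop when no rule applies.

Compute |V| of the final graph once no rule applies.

initial: |V|=7 |E|=9  E = 0-r->0 1-p->2 1-q->4 1-q->5 2-r->2 4-q->1 5-q->1 5-q->6 6-q->5
step 1: apply R2 at {0↦0, 1↦4, 2↦1}  → |V|=6 |E|=6  E = 1-p->2 1-q->5 2-r->2 5-q->1 5-q->6 6-q->5
step 2: apply R2 at {0↦2, 1↦6, 2↦5}  → |V|=5 |E|=3  E = 1-p->2 1-q->5 5-q->1
halt: no rule applies after step 2
NF nodes: {0:A, 1:B, 2:A, 3:C, 5:B}

Answer: 5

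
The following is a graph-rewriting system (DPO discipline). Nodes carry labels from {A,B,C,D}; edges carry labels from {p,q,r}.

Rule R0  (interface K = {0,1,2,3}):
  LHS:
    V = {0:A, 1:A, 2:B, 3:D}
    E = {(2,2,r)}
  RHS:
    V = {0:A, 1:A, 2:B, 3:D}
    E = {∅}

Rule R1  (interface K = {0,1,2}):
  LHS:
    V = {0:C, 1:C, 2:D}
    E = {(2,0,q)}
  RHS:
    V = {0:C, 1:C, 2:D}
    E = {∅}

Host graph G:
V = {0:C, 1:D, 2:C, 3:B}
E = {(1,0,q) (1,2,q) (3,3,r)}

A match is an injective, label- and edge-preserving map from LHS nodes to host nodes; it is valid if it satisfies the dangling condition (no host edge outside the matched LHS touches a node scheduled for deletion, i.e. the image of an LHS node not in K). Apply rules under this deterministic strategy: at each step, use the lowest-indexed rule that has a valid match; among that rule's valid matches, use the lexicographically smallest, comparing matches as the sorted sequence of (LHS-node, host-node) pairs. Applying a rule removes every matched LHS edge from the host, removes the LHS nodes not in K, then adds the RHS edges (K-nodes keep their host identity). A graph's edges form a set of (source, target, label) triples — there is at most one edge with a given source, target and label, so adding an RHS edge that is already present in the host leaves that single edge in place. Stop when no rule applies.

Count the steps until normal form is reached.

start.  V:4 E:3  edges: 1-q->0 1-q->2 3-r->3
1. fire R1 via {0↦0, 1↦2, 2↦1}  →  V:4 E:2  edges: 1-q->2 3-r->3
2. fire R1 via {0↦2, 1↦0, 2↦1}  →  V:4 E:1  edges: 3-r->3
halt: no rule applies after step 2

Answer: 2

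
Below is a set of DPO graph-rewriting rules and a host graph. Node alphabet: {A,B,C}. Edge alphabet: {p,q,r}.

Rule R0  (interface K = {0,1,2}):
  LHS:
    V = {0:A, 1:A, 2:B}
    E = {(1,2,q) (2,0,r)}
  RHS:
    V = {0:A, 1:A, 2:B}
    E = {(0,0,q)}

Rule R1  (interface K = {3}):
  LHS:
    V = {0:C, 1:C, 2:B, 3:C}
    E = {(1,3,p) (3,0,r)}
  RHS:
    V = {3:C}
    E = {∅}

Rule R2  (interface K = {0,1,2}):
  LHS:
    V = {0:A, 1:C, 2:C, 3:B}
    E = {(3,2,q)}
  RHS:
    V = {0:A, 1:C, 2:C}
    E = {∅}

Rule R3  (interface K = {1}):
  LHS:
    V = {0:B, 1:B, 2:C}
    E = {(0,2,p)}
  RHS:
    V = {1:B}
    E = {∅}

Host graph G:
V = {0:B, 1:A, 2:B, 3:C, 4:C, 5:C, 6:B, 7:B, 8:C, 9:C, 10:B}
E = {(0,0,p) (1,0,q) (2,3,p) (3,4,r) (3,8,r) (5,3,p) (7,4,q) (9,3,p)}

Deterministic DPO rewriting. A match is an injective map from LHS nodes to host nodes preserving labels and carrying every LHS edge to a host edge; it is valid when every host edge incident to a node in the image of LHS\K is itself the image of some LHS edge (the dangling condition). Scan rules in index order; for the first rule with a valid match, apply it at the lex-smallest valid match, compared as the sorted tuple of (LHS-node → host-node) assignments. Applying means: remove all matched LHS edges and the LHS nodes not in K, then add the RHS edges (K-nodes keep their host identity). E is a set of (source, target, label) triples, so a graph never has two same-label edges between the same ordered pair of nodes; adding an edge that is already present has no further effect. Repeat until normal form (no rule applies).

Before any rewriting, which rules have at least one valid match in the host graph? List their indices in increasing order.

Answer: [R1,R2]

Rewrite trace:
R0: no valid match — LHS pattern not found
R1: 4 valid matches — {0↦8, 1↦5, 2↦6, 3↦3}, {0↦8, 1↦5, 2↦10, 3↦3}, {0↦8, 1↦9, 2↦6, 3↦3} (+1 more)
R2: 4 valid matches — {0↦1, 1↦3, 2↦4, 3↦7}, {0↦1, 1↦5, 2↦4, 3↦7}, {0↦1, 1↦8, 2↦4, 3↦7} (+1 more)
R3: no valid match — 4 raw matches, all fail dangling condition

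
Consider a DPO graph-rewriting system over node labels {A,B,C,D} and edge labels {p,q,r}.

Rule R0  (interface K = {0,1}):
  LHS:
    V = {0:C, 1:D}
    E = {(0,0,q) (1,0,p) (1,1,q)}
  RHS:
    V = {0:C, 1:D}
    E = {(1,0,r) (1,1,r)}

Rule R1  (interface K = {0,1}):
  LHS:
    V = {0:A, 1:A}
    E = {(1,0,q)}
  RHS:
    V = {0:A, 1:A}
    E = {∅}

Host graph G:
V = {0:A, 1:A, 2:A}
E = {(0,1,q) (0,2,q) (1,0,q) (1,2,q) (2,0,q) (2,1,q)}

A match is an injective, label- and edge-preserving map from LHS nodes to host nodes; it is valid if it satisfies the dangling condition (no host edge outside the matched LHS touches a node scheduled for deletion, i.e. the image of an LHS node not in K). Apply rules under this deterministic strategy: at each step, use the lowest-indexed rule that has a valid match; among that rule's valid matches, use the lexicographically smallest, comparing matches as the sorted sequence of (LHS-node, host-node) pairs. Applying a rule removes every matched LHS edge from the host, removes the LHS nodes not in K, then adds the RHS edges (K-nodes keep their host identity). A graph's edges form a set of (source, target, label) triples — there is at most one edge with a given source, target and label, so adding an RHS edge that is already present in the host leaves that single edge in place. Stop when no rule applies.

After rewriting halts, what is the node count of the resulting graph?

Answer: 3

Rewrite trace:
initial: |V|=3 |E|=6  E = 0-q->1 0-q->2 1-q->0 1-q->2 2-q->0 2-q->1
step 1: apply R1 at {0↦0, 1↦1}  → |V|=3 |E|=5  E = 0-q->1 0-q->2 1-q->2 2-q->0 2-q->1
step 2: apply R1 at {0↦0, 1↦2}  → |V|=3 |E|=4  E = 0-q->1 0-q->2 1-q->2 2-q->1
step 3: apply R1 at {0↦1, 1↦0}  → |V|=3 |E|=3  E = 0-q->2 1-q->2 2-q->1
step 4: apply R1 at {0↦1, 1↦2}  → |V|=3 |E|=2  E = 0-q->2 1-q->2
step 5: apply R1 at {0↦2, 1↦0}  → |V|=3 |E|=1  E = 1-q->2
step 6: apply R1 at {0↦2, 1↦1}  → |V|=3 |E|=0  E = ∅
final graph: no rule applies after step 6
NF nodes: {0:A, 1:A, 2:A}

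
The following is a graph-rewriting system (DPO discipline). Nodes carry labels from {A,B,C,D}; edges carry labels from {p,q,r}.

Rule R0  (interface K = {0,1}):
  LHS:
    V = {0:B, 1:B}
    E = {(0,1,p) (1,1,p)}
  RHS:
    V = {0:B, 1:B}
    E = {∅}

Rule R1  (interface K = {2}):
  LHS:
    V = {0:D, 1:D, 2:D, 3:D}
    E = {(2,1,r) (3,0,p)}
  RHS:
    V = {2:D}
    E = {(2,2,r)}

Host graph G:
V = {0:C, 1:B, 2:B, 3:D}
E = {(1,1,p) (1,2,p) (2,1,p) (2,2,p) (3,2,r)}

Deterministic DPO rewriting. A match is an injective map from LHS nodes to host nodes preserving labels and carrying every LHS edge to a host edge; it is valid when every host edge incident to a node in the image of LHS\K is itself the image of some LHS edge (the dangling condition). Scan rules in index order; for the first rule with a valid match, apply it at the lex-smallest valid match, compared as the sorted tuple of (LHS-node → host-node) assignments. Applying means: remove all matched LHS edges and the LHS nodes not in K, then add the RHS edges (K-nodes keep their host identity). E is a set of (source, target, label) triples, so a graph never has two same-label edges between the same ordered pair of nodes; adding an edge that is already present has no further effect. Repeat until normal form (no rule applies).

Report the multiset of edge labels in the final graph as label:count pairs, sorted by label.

start.  V:4 E:5  edges: 1-p->1 1-p->2 2-p->1 2-p->2 3-r->2
1. fire R0 via {0↦1, 1↦2}  →  V:4 E:3  edges: 1-p->1 2-p->1 3-r->2
2. fire R0 via {0↦2, 1↦1}  →  V:4 E:1  edges: 3-r->2
final graph: no rule applies after step 2
NF edges: [(3, 2, 'r')]

Answer: r:1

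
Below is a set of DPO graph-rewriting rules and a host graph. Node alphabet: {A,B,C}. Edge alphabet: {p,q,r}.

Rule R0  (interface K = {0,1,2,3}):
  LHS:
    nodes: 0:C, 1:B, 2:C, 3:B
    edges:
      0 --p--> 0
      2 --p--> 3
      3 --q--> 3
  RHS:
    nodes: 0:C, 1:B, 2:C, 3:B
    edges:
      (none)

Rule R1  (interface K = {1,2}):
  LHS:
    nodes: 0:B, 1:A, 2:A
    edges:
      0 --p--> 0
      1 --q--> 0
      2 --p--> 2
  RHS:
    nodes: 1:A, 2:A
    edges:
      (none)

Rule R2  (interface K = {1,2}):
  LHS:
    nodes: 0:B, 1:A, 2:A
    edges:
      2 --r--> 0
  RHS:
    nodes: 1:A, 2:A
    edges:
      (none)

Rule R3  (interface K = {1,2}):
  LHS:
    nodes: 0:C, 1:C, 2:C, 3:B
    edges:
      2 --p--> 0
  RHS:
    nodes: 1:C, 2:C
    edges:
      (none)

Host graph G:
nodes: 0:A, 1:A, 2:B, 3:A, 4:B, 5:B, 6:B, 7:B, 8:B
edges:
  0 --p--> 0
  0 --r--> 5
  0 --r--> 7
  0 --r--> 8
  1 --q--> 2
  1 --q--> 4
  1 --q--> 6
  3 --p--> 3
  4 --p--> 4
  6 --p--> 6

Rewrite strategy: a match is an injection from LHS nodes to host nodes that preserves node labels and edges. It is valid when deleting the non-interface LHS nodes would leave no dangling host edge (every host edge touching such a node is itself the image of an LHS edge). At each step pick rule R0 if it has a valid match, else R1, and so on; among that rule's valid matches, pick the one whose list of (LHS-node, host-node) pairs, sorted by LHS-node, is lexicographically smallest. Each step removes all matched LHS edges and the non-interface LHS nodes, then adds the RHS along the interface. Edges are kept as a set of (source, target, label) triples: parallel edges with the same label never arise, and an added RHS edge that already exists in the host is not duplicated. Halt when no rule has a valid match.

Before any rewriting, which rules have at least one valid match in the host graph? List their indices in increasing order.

R0: no valid match — LHS pattern not found
R1: 4 valid matches — {0↦4, 1↦1, 2↦0}, {0↦4, 1↦1, 2↦3}, {0↦6, 1↦1, 2↦0} (+1 more)
R2: 6 valid matches — {0↦5, 1↦1, 2↦0}, {0↦5, 1↦3, 2↦0}, {0↦7, 1↦1, 2↦0} (+3 more)
R3: no valid match — LHS pattern not found

Answer: [R1,R2]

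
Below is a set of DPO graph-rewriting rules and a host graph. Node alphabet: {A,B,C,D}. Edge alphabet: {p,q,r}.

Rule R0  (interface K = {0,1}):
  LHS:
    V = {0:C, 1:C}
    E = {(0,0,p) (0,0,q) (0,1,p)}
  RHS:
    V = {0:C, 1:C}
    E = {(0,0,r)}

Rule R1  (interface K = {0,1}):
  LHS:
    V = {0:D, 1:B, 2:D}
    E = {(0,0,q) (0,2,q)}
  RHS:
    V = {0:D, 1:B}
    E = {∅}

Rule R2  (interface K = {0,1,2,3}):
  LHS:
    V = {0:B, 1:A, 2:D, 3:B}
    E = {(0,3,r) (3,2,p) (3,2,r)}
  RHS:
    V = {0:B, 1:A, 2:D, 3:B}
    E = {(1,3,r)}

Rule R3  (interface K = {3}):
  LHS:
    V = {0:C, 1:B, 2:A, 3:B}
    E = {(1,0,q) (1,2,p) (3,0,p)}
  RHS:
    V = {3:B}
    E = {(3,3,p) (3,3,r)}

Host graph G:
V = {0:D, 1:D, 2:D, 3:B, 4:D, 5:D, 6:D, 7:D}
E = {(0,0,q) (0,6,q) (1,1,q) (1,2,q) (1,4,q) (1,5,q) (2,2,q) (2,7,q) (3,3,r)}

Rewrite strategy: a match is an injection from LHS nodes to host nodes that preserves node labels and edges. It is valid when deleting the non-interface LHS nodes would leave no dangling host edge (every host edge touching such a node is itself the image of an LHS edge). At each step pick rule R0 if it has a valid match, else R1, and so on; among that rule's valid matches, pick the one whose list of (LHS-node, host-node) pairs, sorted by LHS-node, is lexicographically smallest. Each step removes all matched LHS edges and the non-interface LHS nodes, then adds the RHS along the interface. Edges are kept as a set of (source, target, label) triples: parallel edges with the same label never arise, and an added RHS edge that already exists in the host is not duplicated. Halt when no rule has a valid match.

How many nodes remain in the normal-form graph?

Answer: 5

Derivation:
start.  V:8 E:9  edges: 0-q->0 0-q->6 1-q->1 1-q->2 1-q->4 1-q->5 2-q->2 2-q->7 3-r->3
1. fire R1 via {0↦0, 1↦3, 2↦6}  →  V:7 E:7  edges: 1-q->1 1-q->2 1-q->4 1-q->5 2-q->2 2-q->7 3-r->3
2. fire R1 via {0↦1, 1↦3, 2↦4}  →  V:6 E:5  edges: 1-q->2 1-q->5 2-q->2 2-q->7 3-r->3
3. fire R1 via {0↦2, 1↦3, 2↦7}  →  V:5 E:3  edges: 1-q->2 1-q->5 3-r->3
normal form: no rule applies after step 3
NF nodes: {0:D, 1:D, 2:D, 3:B, 5:D}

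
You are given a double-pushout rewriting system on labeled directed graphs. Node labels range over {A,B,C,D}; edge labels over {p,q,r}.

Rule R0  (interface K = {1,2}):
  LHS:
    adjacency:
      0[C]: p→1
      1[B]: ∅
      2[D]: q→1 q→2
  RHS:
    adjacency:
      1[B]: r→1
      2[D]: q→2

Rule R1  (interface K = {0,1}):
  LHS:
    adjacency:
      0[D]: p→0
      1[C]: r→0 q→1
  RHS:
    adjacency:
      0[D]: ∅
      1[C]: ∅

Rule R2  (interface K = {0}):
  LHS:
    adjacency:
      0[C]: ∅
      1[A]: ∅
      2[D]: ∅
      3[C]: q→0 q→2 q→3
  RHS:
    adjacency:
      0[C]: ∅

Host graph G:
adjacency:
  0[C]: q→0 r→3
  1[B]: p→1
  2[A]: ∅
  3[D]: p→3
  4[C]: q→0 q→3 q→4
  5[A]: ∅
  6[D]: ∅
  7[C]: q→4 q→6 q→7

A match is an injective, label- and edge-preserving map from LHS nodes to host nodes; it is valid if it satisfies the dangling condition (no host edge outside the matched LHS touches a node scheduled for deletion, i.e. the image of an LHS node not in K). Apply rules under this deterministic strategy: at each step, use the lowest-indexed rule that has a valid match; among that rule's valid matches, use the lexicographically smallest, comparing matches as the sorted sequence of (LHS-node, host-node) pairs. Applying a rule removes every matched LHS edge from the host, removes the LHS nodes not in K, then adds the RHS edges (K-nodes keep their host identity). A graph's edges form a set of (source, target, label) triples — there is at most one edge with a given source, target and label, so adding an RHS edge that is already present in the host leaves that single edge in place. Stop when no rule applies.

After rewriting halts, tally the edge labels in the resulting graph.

initial: |V|=8 |E|=10  E = 0-q->0 0-r->3 1-p->1 3-p->3 4-q->0 4-q->3 4-q->4 7-q->4 7-q->6 7-q->7
step 1: apply R1 at {0↦3, 1↦0}  → |V|=8 |E|=7  E = 1-p->1 4-q->0 4-q->3 4-q->4 7-q->4 7-q->6 7-q->7
step 2: apply R2 at {0↦4, 1↦2, 2↦6, 3↦7}  → |V|=5 |E|=4  E = 1-p->1 4-q->0 4-q->3 4-q->4
step 3: apply R2 at {0↦0, 1↦5, 2↦3, 3↦4}  → |V|=2 |E|=1  E = 1-p->1
final graph: no rule applies after step 3
NF edges: [(1, 1, 'p')]

Answer: p:1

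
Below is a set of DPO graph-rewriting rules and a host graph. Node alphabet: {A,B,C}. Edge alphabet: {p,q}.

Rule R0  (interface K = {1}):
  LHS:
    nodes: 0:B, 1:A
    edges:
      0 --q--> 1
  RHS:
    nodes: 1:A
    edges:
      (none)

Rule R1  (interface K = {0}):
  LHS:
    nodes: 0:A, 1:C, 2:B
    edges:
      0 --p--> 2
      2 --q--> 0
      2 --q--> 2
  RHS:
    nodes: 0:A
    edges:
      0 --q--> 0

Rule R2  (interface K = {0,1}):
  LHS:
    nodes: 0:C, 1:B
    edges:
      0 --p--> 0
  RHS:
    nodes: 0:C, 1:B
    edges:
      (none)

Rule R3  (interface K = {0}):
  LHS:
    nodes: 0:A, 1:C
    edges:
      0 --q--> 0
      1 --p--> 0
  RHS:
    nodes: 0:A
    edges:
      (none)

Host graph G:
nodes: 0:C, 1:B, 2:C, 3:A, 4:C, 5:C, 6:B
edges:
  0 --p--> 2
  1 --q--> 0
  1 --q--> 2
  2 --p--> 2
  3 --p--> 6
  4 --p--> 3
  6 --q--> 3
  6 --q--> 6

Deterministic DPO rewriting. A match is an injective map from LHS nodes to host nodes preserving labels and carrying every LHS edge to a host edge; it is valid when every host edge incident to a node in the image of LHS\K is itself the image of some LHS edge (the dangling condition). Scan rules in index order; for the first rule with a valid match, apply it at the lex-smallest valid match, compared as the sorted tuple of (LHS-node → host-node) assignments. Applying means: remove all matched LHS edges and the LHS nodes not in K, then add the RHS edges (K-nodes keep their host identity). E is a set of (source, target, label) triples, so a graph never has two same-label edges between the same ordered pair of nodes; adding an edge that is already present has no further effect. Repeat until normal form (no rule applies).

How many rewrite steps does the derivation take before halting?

[0] host  ⇒  7 nodes, 8 edges  {0-p->2 1-q->0 1-q->2 2-p->2 3-p->6 4-p->3 6-q->3 6-q->6}
[1] R1 @ {0↦3, 1↦5, 2↦6}  ⇒  5 nodes, 6 edges  {0-p->2 1-q->0 1-q->2 2-p->2 3-q->3 4-p->3}
[2] R2 @ {0↦2, 1↦1}  ⇒  5 nodes, 5 edges  {0-p->2 1-q->0 1-q->2 3-q->3 4-p->3}
[3] R3 @ {0↦3, 1↦4}  ⇒  4 nodes, 3 edges  {0-p->2 1-q->0 1-q->2}
halt: no rule applies after step 3

Answer: 3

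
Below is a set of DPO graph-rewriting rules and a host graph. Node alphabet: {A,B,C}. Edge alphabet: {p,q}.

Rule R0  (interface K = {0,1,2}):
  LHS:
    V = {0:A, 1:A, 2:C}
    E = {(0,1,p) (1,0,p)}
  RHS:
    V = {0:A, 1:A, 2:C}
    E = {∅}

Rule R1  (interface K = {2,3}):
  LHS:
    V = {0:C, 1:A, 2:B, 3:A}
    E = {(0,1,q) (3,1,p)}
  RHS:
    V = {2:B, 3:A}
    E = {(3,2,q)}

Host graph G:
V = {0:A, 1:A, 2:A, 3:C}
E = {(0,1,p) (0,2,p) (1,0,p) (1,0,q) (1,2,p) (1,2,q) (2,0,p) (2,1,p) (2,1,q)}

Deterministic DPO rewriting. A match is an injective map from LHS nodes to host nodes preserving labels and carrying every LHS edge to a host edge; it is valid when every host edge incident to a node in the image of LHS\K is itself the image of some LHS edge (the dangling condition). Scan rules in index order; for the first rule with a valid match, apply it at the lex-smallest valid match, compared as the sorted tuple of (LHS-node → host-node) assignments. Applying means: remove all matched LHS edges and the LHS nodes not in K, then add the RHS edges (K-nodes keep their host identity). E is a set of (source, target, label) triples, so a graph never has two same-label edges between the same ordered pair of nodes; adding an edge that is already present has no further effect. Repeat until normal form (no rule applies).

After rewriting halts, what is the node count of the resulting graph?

Answer: 4

Rewrite trace:
start.  V:4 E:9  edges: 0-p->1 0-p->2 1-p->0 1-q->0 1-p->2 1-q->2 2-p->0 2-p->1 2-q->1
1. fire R0 via {0↦0, 1↦1, 2↦3}  →  V:4 E:7  edges: 0-p->2 1-q->0 1-p->2 1-q->2 2-p->0 2-p->1 2-q->1
2. fire R0 via {0↦0, 1↦2, 2↦3}  →  V:4 E:5  edges: 1-q->0 1-p->2 1-q->2 2-p->1 2-q->1
3. fire R0 via {0↦1, 1↦2, 2↦3}  →  V:4 E:3  edges: 1-q->0 1-q->2 2-q->1
halt: no rule applies after step 3
NF nodes: {0:A, 1:A, 2:A, 3:C}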